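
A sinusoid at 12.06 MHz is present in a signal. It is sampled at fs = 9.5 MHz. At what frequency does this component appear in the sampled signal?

2.56 MHz

12.06 MHz mod fs = 2.56 MHz.
2.56 MHz ≤ fs/2 = 4.75 MHz, appears at 2.56 MHz.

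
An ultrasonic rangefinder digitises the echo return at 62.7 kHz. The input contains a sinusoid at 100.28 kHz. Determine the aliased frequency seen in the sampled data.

25.12 kHz

100.28 kHz mod fs = 37.58 kHz.
37.58 kHz > fs/2 = 31.35 kHz, folds to fs − 37.58 kHz = 25.12 kHz.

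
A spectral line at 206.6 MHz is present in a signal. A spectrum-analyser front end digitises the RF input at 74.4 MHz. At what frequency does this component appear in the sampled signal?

16.6 MHz

206.6 MHz mod fs = 57.8 MHz.
57.8 MHz > fs/2 = 37.2 MHz, folds to fs − 57.8 MHz = 16.6 MHz.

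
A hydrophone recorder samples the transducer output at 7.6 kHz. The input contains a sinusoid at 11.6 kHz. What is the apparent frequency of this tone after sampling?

3.6 kHz

11.6 kHz mod fs = 4 kHz.
4 kHz > fs/2 = 3.8 kHz, folds to fs − 4 kHz = 3.6 kHz.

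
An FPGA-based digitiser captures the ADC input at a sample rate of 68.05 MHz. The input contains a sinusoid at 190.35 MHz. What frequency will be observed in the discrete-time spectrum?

190.35 MHz mod fs = 54.25 MHz.
54.25 MHz > fs/2 = 34.025 MHz, folds to fs − 54.25 MHz = 13.8 MHz.

13.8 MHz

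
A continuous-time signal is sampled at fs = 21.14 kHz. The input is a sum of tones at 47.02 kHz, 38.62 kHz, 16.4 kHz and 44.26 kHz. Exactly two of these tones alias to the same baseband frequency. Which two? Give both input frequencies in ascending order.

fs/2 = 10.57 kHz.
47.02 kHz mod fs = 4.74 kHz.
4.74 kHz ≤ fs/2 = 10.57 kHz, appears at 4.74 kHz.
38.62 kHz mod fs = 17.48 kHz.
17.48 kHz > fs/2 = 10.57 kHz, folds to fs − 17.48 kHz = 3.66 kHz.
16.4 kHz > fs/2 = 10.57 kHz, folds to fs − 16.4 kHz = 4.74 kHz.
44.26 kHz mod fs = 1.98 kHz.
1.98 kHz ≤ fs/2 = 10.57 kHz, appears at 1.98 kHz.
16.4 kHz and 47.02 kHz both map to 4.74 kHz.

16.4 kHz, 47.02 kHz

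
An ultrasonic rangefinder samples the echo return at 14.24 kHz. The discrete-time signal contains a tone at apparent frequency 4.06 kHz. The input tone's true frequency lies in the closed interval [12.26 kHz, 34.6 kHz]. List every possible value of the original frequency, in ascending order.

18.3 kHz, 24.42 kHz, 32.54 kHz

Frequencies that alias to 4.06 kHz are k·fs ± 4.06 kHz for integer k ≥ 0.
k=0: 4.06 kHz.
k=1: 10.18 kHz, 18.3 kHz.
k=2: 24.42 kHz, 32.54 kHz.
k=3: 38.66 kHz, 46.78 kHz.
Within [12.26 kHz, 34.6 kHz]: 18.3 kHz, 24.42 kHz, 32.54 kHz.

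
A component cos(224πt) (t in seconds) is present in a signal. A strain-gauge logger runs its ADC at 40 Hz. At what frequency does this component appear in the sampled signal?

8 Hz

ω = 224π rad/s → f = ω/(2π) = 112 Hz.
112 Hz mod fs = 32 Hz.
32 Hz > fs/2 = 20 Hz, folds to fs − 32 Hz = 8 Hz.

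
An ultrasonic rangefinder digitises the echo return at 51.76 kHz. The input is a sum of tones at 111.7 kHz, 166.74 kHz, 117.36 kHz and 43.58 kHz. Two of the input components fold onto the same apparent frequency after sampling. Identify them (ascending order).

43.58 kHz, 111.7 kHz

fs/2 = 25.88 kHz.
111.7 kHz mod fs = 8.18 kHz.
8.18 kHz ≤ fs/2 = 25.88 kHz, appears at 8.18 kHz.
166.74 kHz mod fs = 11.46 kHz.
11.46 kHz ≤ fs/2 = 25.88 kHz, appears at 11.46 kHz.
117.36 kHz mod fs = 13.84 kHz.
13.84 kHz ≤ fs/2 = 25.88 kHz, appears at 13.84 kHz.
43.58 kHz > fs/2 = 25.88 kHz, folds to fs − 43.58 kHz = 8.18 kHz.
43.58 kHz and 111.7 kHz both map to 8.18 kHz.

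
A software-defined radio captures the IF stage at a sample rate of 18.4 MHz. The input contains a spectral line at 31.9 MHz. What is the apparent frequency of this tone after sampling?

31.9 MHz mod fs = 13.5 MHz.
13.5 MHz > fs/2 = 9.2 MHz, folds to fs − 13.5 MHz = 4.9 MHz.

4.9 MHz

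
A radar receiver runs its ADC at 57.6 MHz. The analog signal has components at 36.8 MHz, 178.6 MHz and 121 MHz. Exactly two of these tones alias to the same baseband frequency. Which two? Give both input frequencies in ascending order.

fs/2 = 28.8 MHz.
36.8 MHz > fs/2 = 28.8 MHz, folds to fs − 36.8 MHz = 20.8 MHz.
178.6 MHz mod fs = 5.8 MHz.
5.8 MHz ≤ fs/2 = 28.8 MHz, appears at 5.8 MHz.
121 MHz mod fs = 5.8 MHz.
5.8 MHz ≤ fs/2 = 28.8 MHz, appears at 5.8 MHz.
121 MHz and 178.6 MHz both map to 5.8 MHz.

121 MHz, 178.6 MHz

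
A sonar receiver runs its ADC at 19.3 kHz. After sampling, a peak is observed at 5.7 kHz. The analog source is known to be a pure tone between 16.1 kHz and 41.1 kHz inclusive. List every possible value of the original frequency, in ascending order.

25 kHz, 32.9 kHz

Frequencies that alias to 5.7 kHz are k·fs ± 5.7 kHz for integer k ≥ 0.
k=0: 5.7 kHz.
k=1: 13.6 kHz, 25 kHz.
k=2: 32.9 kHz, 44.3 kHz.
k=3: 52.2 kHz, 63.6 kHz.
Within [16.1 kHz, 41.1 kHz]: 25 kHz, 32.9 kHz.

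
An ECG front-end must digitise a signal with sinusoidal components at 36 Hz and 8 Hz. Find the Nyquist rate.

72 Hz

Highest-frequency component: 36 Hz.
Nyquist rate = 2 × 36 Hz = 72 Hz.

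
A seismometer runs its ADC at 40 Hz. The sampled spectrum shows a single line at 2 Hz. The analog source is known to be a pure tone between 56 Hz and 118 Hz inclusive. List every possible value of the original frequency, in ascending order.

Frequencies that alias to 2 Hz are k·fs ± 2 Hz for integer k ≥ 0.
k=0: 2 Hz.
k=1: 38 Hz, 42 Hz.
k=2: 78 Hz, 82 Hz.
k=3: 118 Hz, 122 Hz.
k=4: 158 Hz, 162 Hz.
Within [56 Hz, 118 Hz]: 78 Hz, 82 Hz, 118 Hz.

78 Hz, 82 Hz, 118 Hz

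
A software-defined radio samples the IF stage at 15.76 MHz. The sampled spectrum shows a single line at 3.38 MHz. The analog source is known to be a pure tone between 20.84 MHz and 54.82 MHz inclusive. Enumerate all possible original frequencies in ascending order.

28.14 MHz, 34.9 MHz, 43.9 MHz, 50.66 MHz

Frequencies that alias to 3.38 MHz are k·fs ± 3.38 MHz for integer k ≥ 0.
k=0: 3.38 MHz.
k=1: 12.38 MHz, 19.14 MHz.
k=2: 28.14 MHz, 34.9 MHz.
k=3: 43.9 MHz, 50.66 MHz.
k=4: 59.66 MHz, 66.42 MHz.
Within [20.84 MHz, 54.82 MHz]: 28.14 MHz, 34.9 MHz, 43.9 MHz, 50.66 MHz.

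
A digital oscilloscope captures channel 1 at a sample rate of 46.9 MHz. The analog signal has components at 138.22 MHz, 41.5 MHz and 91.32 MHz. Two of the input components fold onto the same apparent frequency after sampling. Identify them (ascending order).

fs/2 = 23.45 MHz.
138.22 MHz mod fs = 44.42 MHz.
44.42 MHz > fs/2 = 23.45 MHz, folds to fs − 44.42 MHz = 2.48 MHz.
41.5 MHz > fs/2 = 23.45 MHz, folds to fs − 41.5 MHz = 5.4 MHz.
91.32 MHz mod fs = 44.42 MHz.
44.42 MHz > fs/2 = 23.45 MHz, folds to fs − 44.42 MHz = 2.48 MHz.
91.32 MHz and 138.22 MHz both map to 2.48 MHz.

91.32 MHz, 138.22 MHz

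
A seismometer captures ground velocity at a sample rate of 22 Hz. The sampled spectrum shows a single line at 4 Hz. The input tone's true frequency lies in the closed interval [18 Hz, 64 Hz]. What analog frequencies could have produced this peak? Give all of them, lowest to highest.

18 Hz, 26 Hz, 40 Hz, 48 Hz, 62 Hz

Frequencies that alias to 4 Hz are k·fs ± 4 Hz for integer k ≥ 0.
k=0: 4 Hz.
k=1: 18 Hz, 26 Hz.
k=2: 40 Hz, 48 Hz.
k=3: 62 Hz, 70 Hz.
k=4: 84 Hz, 92 Hz.
Within [18 Hz, 64 Hz]: 18 Hz, 26 Hz, 40 Hz, 48 Hz, 62 Hz.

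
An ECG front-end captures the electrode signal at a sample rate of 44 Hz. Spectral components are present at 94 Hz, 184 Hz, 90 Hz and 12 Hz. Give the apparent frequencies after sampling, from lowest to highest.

2 Hz, 6 Hz, 8 Hz, 12 Hz

fs/2 = 22 Hz.
94 Hz mod fs = 6 Hz.
6 Hz ≤ fs/2 = 22 Hz, appears at 6 Hz.
184 Hz mod fs = 8 Hz.
8 Hz ≤ fs/2 = 22 Hz, appears at 8 Hz.
90 Hz mod fs = 2 Hz.
2 Hz ≤ fs/2 = 22 Hz, appears at 2 Hz.
12 Hz ≤ fs/2 = 22 Hz, passes unchanged.
Distinct values: {2 Hz, 6 Hz, 8 Hz, 12 Hz}.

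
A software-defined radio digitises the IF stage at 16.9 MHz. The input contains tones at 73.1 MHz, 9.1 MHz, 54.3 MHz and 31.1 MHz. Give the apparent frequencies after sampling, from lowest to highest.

2.7 MHz, 3.6 MHz, 5.5 MHz, 7.8 MHz

fs/2 = 8.45 MHz.
73.1 MHz mod fs = 5.5 MHz.
5.5 MHz ≤ fs/2 = 8.45 MHz, appears at 5.5 MHz.
9.1 MHz > fs/2 = 8.45 MHz, folds to fs − 9.1 MHz = 7.8 MHz.
54.3 MHz mod fs = 3.6 MHz.
3.6 MHz ≤ fs/2 = 8.45 MHz, appears at 3.6 MHz.
31.1 MHz mod fs = 14.2 MHz.
14.2 MHz > fs/2 = 8.45 MHz, folds to fs − 14.2 MHz = 2.7 MHz.
Distinct values: {2.7 MHz, 3.6 MHz, 5.5 MHz, 7.8 MHz}.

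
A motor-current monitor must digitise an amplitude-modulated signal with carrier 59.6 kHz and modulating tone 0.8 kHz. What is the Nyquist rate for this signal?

120.8 kHz

AM sidebands sit at fc ± fm = 58.8 kHz and 60.4 kHz.
Highest-frequency component: 60.4 kHz.
Nyquist rate = 2 × 60.4 kHz = 120.8 kHz.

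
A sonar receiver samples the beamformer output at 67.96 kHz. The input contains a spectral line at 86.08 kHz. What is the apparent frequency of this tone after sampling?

18.12 kHz

86.08 kHz mod fs = 18.12 kHz.
18.12 kHz ≤ fs/2 = 33.98 kHz, appears at 18.12 kHz.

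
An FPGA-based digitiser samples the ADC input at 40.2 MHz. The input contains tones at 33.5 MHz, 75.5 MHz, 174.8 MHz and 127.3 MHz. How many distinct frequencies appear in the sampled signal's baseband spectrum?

3

fs/2 = 20.1 MHz.
33.5 MHz > fs/2 = 20.1 MHz, folds to fs − 33.5 MHz = 6.7 MHz.
75.5 MHz mod fs = 35.3 MHz.
35.3 MHz > fs/2 = 20.1 MHz, folds to fs − 35.3 MHz = 4.9 MHz.
174.8 MHz mod fs = 14 MHz.
14 MHz ≤ fs/2 = 20.1 MHz, appears at 14 MHz.
127.3 MHz mod fs = 6.7 MHz.
6.7 MHz ≤ fs/2 = 20.1 MHz, appears at 6.7 MHz.
Distinct values: {4.9 MHz, 6.7 MHz, 14 MHz} → 3.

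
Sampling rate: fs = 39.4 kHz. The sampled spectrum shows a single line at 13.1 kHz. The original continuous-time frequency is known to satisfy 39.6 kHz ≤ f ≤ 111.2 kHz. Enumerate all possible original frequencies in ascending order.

52.5 kHz, 65.7 kHz, 91.9 kHz, 105.1 kHz

Frequencies that alias to 13.1 kHz are k·fs ± 13.1 kHz for integer k ≥ 0.
k=0: 13.1 kHz.
k=1: 26.3 kHz, 52.5 kHz.
k=2: 65.7 kHz, 91.9 kHz.
k=3: 105.1 kHz, 131.3 kHz.
k=4: 144.5 kHz, 170.7 kHz.
Within [39.6 kHz, 111.2 kHz]: 52.5 kHz, 65.7 kHz, 91.9 kHz, 105.1 kHz.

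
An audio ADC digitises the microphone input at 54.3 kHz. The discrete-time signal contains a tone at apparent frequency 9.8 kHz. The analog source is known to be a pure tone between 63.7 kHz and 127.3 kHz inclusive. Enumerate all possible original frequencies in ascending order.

64.1 kHz, 98.8 kHz, 118.4 kHz

Frequencies that alias to 9.8 kHz are k·fs ± 9.8 kHz for integer k ≥ 0.
k=0: 9.8 kHz.
k=1: 44.5 kHz, 64.1 kHz.
k=2: 98.8 kHz, 118.4 kHz.
k=3: 153.1 kHz, 172.7 kHz.
Within [63.7 kHz, 127.3 kHz]: 64.1 kHz, 98.8 kHz, 118.4 kHz.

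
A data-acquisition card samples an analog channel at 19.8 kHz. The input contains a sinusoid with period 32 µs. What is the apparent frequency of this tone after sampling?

T = 32 µs → f = 1/T = 31.25 kHz.
31.25 kHz mod fs = 11.45 kHz.
11.45 kHz > fs/2 = 9.9 kHz, folds to fs − 11.45 kHz = 8.35 kHz.

8.35 kHz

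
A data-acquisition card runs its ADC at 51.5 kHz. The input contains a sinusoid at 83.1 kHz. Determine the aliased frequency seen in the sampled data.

19.9 kHz

83.1 kHz mod fs = 31.6 kHz.
31.6 kHz > fs/2 = 25.75 kHz, folds to fs − 31.6 kHz = 19.9 kHz.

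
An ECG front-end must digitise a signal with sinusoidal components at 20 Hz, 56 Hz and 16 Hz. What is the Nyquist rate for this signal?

Highest-frequency component: 56 Hz.
Nyquist rate = 2 × 56 Hz = 112 Hz.

112 Hz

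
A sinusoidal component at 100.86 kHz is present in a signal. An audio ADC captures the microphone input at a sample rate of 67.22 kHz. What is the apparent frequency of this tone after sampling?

100.86 kHz mod fs = 33.64 kHz.
33.64 kHz > fs/2 = 33.61 kHz, folds to fs − 33.64 kHz = 33.58 kHz.

33.58 kHz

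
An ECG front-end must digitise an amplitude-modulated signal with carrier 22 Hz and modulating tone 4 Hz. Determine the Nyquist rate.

52 Hz

AM sidebands sit at fc ± fm = 18 Hz and 26 Hz.
Highest-frequency component: 26 Hz.
Nyquist rate = 2 × 26 Hz = 52 Hz.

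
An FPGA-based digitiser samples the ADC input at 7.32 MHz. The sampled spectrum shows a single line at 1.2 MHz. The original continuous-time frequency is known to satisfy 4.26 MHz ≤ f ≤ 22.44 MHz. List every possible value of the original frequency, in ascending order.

6.12 MHz, 8.52 MHz, 13.44 MHz, 15.84 MHz, 20.76 MHz

Frequencies that alias to 1.2 MHz are k·fs ± 1.2 MHz for integer k ≥ 0.
k=0: 1.2 MHz.
k=1: 6.12 MHz, 8.52 MHz.
k=2: 13.44 MHz, 15.84 MHz.
k=3: 20.76 MHz, 23.16 MHz.
k=4: 28.08 MHz, 30.48 MHz.
Within [4.26 MHz, 22.44 MHz]: 6.12 MHz, 8.52 MHz, 13.44 MHz, 15.84 MHz, 20.76 MHz.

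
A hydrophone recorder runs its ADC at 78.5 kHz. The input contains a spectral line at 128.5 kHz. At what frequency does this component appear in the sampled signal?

128.5 kHz mod fs = 50 kHz.
50 kHz > fs/2 = 39.25 kHz, folds to fs − 50 kHz = 28.5 kHz.

28.5 kHz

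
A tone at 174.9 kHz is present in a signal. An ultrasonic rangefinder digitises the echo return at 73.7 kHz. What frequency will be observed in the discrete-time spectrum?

27.5 kHz

174.9 kHz mod fs = 27.5 kHz.
27.5 kHz ≤ fs/2 = 36.85 kHz, appears at 27.5 kHz.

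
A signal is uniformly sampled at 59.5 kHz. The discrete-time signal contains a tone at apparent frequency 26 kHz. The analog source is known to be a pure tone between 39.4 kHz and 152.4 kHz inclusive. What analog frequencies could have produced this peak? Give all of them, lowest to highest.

Frequencies that alias to 26 kHz are k·fs ± 26 kHz for integer k ≥ 0.
k=0: 26 kHz.
k=1: 33.5 kHz, 85.5 kHz.
k=2: 93 kHz, 145 kHz.
k=3: 152.5 kHz, 204.5 kHz.
Within [39.4 kHz, 152.4 kHz]: 85.5 kHz, 93 kHz, 145 kHz.

85.5 kHz, 93 kHz, 145 kHz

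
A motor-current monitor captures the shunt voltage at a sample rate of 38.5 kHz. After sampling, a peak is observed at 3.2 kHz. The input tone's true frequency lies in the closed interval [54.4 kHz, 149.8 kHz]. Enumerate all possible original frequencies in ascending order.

73.8 kHz, 80.2 kHz, 112.3 kHz, 118.7 kHz

Frequencies that alias to 3.2 kHz are k·fs ± 3.2 kHz for integer k ≥ 0.
k=0: 3.2 kHz.
k=1: 35.3 kHz, 41.7 kHz.
k=2: 73.8 kHz, 80.2 kHz.
k=3: 112.3 kHz, 118.7 kHz.
k=4: 150.8 kHz, 157.2 kHz.
Within [54.4 kHz, 149.8 kHz]: 73.8 kHz, 80.2 kHz, 112.3 kHz, 118.7 kHz.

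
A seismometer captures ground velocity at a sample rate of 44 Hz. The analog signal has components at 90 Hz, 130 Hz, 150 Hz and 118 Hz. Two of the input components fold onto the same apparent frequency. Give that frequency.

2 Hz

fs/2 = 22 Hz.
90 Hz mod fs = 2 Hz.
2 Hz ≤ fs/2 = 22 Hz, appears at 2 Hz.
130 Hz mod fs = 42 Hz.
42 Hz > fs/2 = 22 Hz, folds to fs − 42 Hz = 2 Hz.
150 Hz mod fs = 18 Hz.
18 Hz ≤ fs/2 = 22 Hz, appears at 18 Hz.
118 Hz mod fs = 30 Hz.
30 Hz > fs/2 = 22 Hz, folds to fs − 30 Hz = 14 Hz.
90 Hz and 130 Hz both map to 2 Hz.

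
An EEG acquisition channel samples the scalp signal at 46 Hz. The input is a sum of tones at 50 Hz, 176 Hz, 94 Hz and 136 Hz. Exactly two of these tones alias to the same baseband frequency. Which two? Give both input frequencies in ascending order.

94 Hz, 136 Hz

fs/2 = 23 Hz.
50 Hz mod fs = 4 Hz.
4 Hz ≤ fs/2 = 23 Hz, appears at 4 Hz.
176 Hz mod fs = 38 Hz.
38 Hz > fs/2 = 23 Hz, folds to fs − 38 Hz = 8 Hz.
94 Hz mod fs = 2 Hz.
2 Hz ≤ fs/2 = 23 Hz, appears at 2 Hz.
136 Hz mod fs = 44 Hz.
44 Hz > fs/2 = 23 Hz, folds to fs − 44 Hz = 2 Hz.
94 Hz and 136 Hz both map to 2 Hz.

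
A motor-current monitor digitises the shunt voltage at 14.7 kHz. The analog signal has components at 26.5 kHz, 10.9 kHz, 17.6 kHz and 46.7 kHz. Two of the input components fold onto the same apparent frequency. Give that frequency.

fs/2 = 7.35 kHz.
26.5 kHz mod fs = 11.8 kHz.
11.8 kHz > fs/2 = 7.35 kHz, folds to fs − 11.8 kHz = 2.9 kHz.
10.9 kHz > fs/2 = 7.35 kHz, folds to fs − 10.9 kHz = 3.8 kHz.
17.6 kHz mod fs = 2.9 kHz.
2.9 kHz ≤ fs/2 = 7.35 kHz, appears at 2.9 kHz.
46.7 kHz mod fs = 2.6 kHz.
2.6 kHz ≤ fs/2 = 7.35 kHz, appears at 2.6 kHz.
17.6 kHz and 26.5 kHz both map to 2.9 kHz.

2.9 kHz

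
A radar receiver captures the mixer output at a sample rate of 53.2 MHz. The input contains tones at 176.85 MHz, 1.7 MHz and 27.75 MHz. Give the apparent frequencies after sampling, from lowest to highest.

fs/2 = 26.6 MHz.
176.85 MHz mod fs = 17.25 MHz.
17.25 MHz ≤ fs/2 = 26.6 MHz, appears at 17.25 MHz.
1.7 MHz ≤ fs/2 = 26.6 MHz, passes unchanged.
27.75 MHz > fs/2 = 26.6 MHz, folds to fs − 27.75 MHz = 25.45 MHz.
Distinct values: {1.7 MHz, 17.25 MHz, 25.45 MHz}.

1.7 MHz, 17.25 MHz, 25.45 MHz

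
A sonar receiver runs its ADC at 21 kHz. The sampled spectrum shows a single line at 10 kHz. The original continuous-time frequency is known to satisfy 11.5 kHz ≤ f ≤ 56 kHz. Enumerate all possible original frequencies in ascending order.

31 kHz, 32 kHz, 52 kHz, 53 kHz

Frequencies that alias to 10 kHz are k·fs ± 10 kHz for integer k ≥ 0.
k=0: 10 kHz.
k=1: 11 kHz, 31 kHz.
k=2: 32 kHz, 52 kHz.
k=3: 53 kHz, 73 kHz.
k=4: 74 kHz, 94 kHz.
Within [11.5 kHz, 56 kHz]: 31 kHz, 32 kHz, 52 kHz, 53 kHz.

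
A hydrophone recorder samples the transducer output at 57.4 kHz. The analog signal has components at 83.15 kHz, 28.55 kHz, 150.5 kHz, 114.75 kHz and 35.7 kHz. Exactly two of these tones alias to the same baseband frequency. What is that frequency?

21.7 kHz

fs/2 = 28.7 kHz.
83.15 kHz mod fs = 25.75 kHz.
25.75 kHz ≤ fs/2 = 28.7 kHz, appears at 25.75 kHz.
28.55 kHz ≤ fs/2 = 28.7 kHz, passes unchanged.
150.5 kHz mod fs = 35.7 kHz.
35.7 kHz > fs/2 = 28.7 kHz, folds to fs − 35.7 kHz = 21.7 kHz.
114.75 kHz mod fs = 57.35 kHz.
57.35 kHz > fs/2 = 28.7 kHz, folds to fs − 57.35 kHz = 0.05 kHz.
35.7 kHz > fs/2 = 28.7 kHz, folds to fs − 35.7 kHz = 21.7 kHz.
35.7 kHz and 150.5 kHz both map to 21.7 kHz.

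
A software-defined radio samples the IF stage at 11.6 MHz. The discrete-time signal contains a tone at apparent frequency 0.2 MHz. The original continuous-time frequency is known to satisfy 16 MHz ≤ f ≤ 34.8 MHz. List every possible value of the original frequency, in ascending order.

Frequencies that alias to 0.2 MHz are k·fs ± 0.2 MHz for integer k ≥ 0.
k=0: 0.2 MHz.
k=1: 11.4 MHz, 11.8 MHz.
k=2: 23 MHz, 23.4 MHz.
k=3: 34.6 MHz, 35 MHz.
k=4: 46.2 MHz, 46.6 MHz.
Within [16 MHz, 34.8 MHz]: 23 MHz, 23.4 MHz, 34.6 MHz.

23 MHz, 23.4 MHz, 34.6 MHz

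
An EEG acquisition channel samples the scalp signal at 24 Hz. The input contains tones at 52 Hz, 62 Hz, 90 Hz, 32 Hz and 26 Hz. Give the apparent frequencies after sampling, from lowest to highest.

2 Hz, 4 Hz, 6 Hz, 8 Hz, 10 Hz

fs/2 = 12 Hz.
52 Hz mod fs = 4 Hz.
4 Hz ≤ fs/2 = 12 Hz, appears at 4 Hz.
62 Hz mod fs = 14 Hz.
14 Hz > fs/2 = 12 Hz, folds to fs − 14 Hz = 10 Hz.
90 Hz mod fs = 18 Hz.
18 Hz > fs/2 = 12 Hz, folds to fs − 18 Hz = 6 Hz.
32 Hz mod fs = 8 Hz.
8 Hz ≤ fs/2 = 12 Hz, appears at 8 Hz.
26 Hz mod fs = 2 Hz.
2 Hz ≤ fs/2 = 12 Hz, appears at 2 Hz.
Distinct values: {2 Hz, 4 Hz, 6 Hz, 8 Hz, 10 Hz}.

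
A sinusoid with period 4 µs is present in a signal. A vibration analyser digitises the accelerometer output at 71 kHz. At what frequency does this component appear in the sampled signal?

T = 4 µs → f = 1/T = 250 kHz.
250 kHz mod fs = 37 kHz.
37 kHz > fs/2 = 35.5 kHz, folds to fs − 37 kHz = 34 kHz.

34 kHz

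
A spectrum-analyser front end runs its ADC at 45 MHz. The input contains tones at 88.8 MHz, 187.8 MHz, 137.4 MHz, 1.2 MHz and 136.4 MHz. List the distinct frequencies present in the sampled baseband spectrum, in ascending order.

fs/2 = 22.5 MHz.
88.8 MHz mod fs = 43.8 MHz.
43.8 MHz > fs/2 = 22.5 MHz, folds to fs − 43.8 MHz = 1.2 MHz.
187.8 MHz mod fs = 7.8 MHz.
7.8 MHz ≤ fs/2 = 22.5 MHz, appears at 7.8 MHz.
137.4 MHz mod fs = 2.4 MHz.
2.4 MHz ≤ fs/2 = 22.5 MHz, appears at 2.4 MHz.
1.2 MHz ≤ fs/2 = 22.5 MHz, passes unchanged.
136.4 MHz mod fs = 1.4 MHz.
1.4 MHz ≤ fs/2 = 22.5 MHz, appears at 1.4 MHz.
Distinct values: {1.2 MHz, 1.4 MHz, 2.4 MHz, 7.8 MHz}.

1.2 MHz, 1.4 MHz, 2.4 MHz, 7.8 MHz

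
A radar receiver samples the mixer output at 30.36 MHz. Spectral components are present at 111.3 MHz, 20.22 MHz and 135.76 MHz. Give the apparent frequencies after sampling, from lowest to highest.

fs/2 = 15.18 MHz.
111.3 MHz mod fs = 20.22 MHz.
20.22 MHz > fs/2 = 15.18 MHz, folds to fs − 20.22 MHz = 10.14 MHz.
20.22 MHz > fs/2 = 15.18 MHz, folds to fs − 20.22 MHz = 10.14 MHz.
135.76 MHz mod fs = 14.32 MHz.
14.32 MHz ≤ fs/2 = 15.18 MHz, appears at 14.32 MHz.
Distinct values: {10.14 MHz, 14.32 MHz}.

10.14 MHz, 14.32 MHz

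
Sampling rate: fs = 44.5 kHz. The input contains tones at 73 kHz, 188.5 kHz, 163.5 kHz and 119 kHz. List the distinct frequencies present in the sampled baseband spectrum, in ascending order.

fs/2 = 22.25 kHz.
73 kHz mod fs = 28.5 kHz.
28.5 kHz > fs/2 = 22.25 kHz, folds to fs − 28.5 kHz = 16 kHz.
188.5 kHz mod fs = 10.5 kHz.
10.5 kHz ≤ fs/2 = 22.25 kHz, appears at 10.5 kHz.
163.5 kHz mod fs = 30 kHz.
30 kHz > fs/2 = 22.25 kHz, folds to fs − 30 kHz = 14.5 kHz.
119 kHz mod fs = 30 kHz.
30 kHz > fs/2 = 22.25 kHz, folds to fs − 30 kHz = 14.5 kHz.
Distinct values: {10.5 kHz, 14.5 kHz, 16 kHz}.

10.5 kHz, 14.5 kHz, 16 kHz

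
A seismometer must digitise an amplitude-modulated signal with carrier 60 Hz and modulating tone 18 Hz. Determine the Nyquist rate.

AM sidebands sit at fc ± fm = 42 Hz and 78 Hz.
Highest-frequency component: 78 Hz.
Nyquist rate = 2 × 78 Hz = 156 Hz.

156 Hz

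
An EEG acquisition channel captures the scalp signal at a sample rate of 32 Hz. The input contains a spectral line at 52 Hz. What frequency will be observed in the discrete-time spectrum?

52 Hz mod fs = 20 Hz.
20 Hz > fs/2 = 16 Hz, folds to fs − 20 Hz = 12 Hz.

12 Hz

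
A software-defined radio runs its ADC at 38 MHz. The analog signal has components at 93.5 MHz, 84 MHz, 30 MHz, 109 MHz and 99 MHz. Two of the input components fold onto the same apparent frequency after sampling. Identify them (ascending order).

30 MHz, 84 MHz

fs/2 = 19 MHz.
93.5 MHz mod fs = 17.5 MHz.
17.5 MHz ≤ fs/2 = 19 MHz, appears at 17.5 MHz.
84 MHz mod fs = 8 MHz.
8 MHz ≤ fs/2 = 19 MHz, appears at 8 MHz.
30 MHz > fs/2 = 19 MHz, folds to fs − 30 MHz = 8 MHz.
109 MHz mod fs = 33 MHz.
33 MHz > fs/2 = 19 MHz, folds to fs − 33 MHz = 5 MHz.
99 MHz mod fs = 23 MHz.
23 MHz > fs/2 = 19 MHz, folds to fs − 23 MHz = 15 MHz.
30 MHz and 84 MHz both map to 8 MHz.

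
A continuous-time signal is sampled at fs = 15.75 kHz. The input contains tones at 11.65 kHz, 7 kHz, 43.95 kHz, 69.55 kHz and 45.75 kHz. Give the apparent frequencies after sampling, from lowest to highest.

1.5 kHz, 3.3 kHz, 4.1 kHz, 6.55 kHz, 7 kHz

fs/2 = 7.875 kHz.
11.65 kHz > fs/2 = 7.875 kHz, folds to fs − 11.65 kHz = 4.1 kHz.
7 kHz ≤ fs/2 = 7.875 kHz, passes unchanged.
43.95 kHz mod fs = 12.45 kHz.
12.45 kHz > fs/2 = 7.875 kHz, folds to fs − 12.45 kHz = 3.3 kHz.
69.55 kHz mod fs = 6.55 kHz.
6.55 kHz ≤ fs/2 = 7.875 kHz, appears at 6.55 kHz.
45.75 kHz mod fs = 14.25 kHz.
14.25 kHz > fs/2 = 7.875 kHz, folds to fs − 14.25 kHz = 1.5 kHz.
Distinct values: {1.5 kHz, 3.3 kHz, 4.1 kHz, 6.55 kHz, 7 kHz}.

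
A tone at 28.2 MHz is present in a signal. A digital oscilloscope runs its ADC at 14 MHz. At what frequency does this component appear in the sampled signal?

0.2 MHz

28.2 MHz mod fs = 0.2 MHz.
0.2 MHz ≤ fs/2 = 7 MHz, appears at 0.2 MHz.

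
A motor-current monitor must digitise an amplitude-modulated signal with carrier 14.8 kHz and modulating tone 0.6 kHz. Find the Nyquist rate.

AM sidebands sit at fc ± fm = 14.2 kHz and 15.4 kHz.
Highest-frequency component: 15.4 kHz.
Nyquist rate = 2 × 15.4 kHz = 30.8 kHz.

30.8 kHz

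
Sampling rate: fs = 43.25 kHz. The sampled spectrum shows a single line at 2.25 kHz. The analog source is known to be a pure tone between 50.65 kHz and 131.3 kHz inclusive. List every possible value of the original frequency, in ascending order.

Frequencies that alias to 2.25 kHz are k·fs ± 2.25 kHz for integer k ≥ 0.
k=0: 2.25 kHz.
k=1: 41 kHz, 45.5 kHz.
k=2: 84.25 kHz, 88.75 kHz.
k=3: 127.5 kHz, 132 kHz.
k=4: 170.75 kHz, 175.25 kHz.
Within [50.65 kHz, 131.3 kHz]: 84.25 kHz, 88.75 kHz, 127.5 kHz.

84.25 kHz, 88.75 kHz, 127.5 kHz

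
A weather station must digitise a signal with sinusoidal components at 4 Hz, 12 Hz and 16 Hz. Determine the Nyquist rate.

Highest-frequency component: 16 Hz.
Nyquist rate = 2 × 16 Hz = 32 Hz.

32 Hz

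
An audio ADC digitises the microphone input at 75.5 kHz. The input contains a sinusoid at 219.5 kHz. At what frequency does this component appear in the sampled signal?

219.5 kHz mod fs = 68.5 kHz.
68.5 kHz > fs/2 = 37.75 kHz, folds to fs − 68.5 kHz = 7 kHz.

7 kHz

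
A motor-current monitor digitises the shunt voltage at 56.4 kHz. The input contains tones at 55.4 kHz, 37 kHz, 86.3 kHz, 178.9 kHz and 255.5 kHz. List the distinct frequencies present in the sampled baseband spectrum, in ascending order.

fs/2 = 28.2 kHz.
55.4 kHz > fs/2 = 28.2 kHz, folds to fs − 55.4 kHz = 1 kHz.
37 kHz > fs/2 = 28.2 kHz, folds to fs − 37 kHz = 19.4 kHz.
86.3 kHz mod fs = 29.9 kHz.
29.9 kHz > fs/2 = 28.2 kHz, folds to fs − 29.9 kHz = 26.5 kHz.
178.9 kHz mod fs = 9.7 kHz.
9.7 kHz ≤ fs/2 = 28.2 kHz, appears at 9.7 kHz.
255.5 kHz mod fs = 29.9 kHz.
29.9 kHz > fs/2 = 28.2 kHz, folds to fs − 29.9 kHz = 26.5 kHz.
Distinct values: {1 kHz, 9.7 kHz, 19.4 kHz, 26.5 kHz}.

1 kHz, 9.7 kHz, 19.4 kHz, 26.5 kHz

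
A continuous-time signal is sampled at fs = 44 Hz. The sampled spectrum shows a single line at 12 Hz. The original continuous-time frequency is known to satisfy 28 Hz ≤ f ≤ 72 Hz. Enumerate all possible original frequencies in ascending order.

32 Hz, 56 Hz

Frequencies that alias to 12 Hz are k·fs ± 12 Hz for integer k ≥ 0.
k=0: 12 Hz.
k=1: 32 Hz, 56 Hz.
k=2: 76 Hz, 100 Hz.
Within [28 Hz, 72 Hz]: 32 Hz, 56 Hz.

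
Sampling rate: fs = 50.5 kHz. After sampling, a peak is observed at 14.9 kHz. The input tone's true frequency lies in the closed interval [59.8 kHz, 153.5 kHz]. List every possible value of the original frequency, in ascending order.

Frequencies that alias to 14.9 kHz are k·fs ± 14.9 kHz for integer k ≥ 0.
k=0: 14.9 kHz.
k=1: 35.6 kHz, 65.4 kHz.
k=2: 86.1 kHz, 115.9 kHz.
k=3: 136.6 kHz, 166.4 kHz.
k=4: 187.1 kHz, 216.9 kHz.
Within [59.8 kHz, 153.5 kHz]: 65.4 kHz, 86.1 kHz, 115.9 kHz, 136.6 kHz.

65.4 kHz, 86.1 kHz, 115.9 kHz, 136.6 kHz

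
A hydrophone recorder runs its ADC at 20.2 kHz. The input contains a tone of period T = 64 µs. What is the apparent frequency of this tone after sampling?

4.575 kHz

T = 64 µs → f = 1/T = 15.625 kHz.
15.625 kHz > fs/2 = 10.1 kHz, folds to fs − 15.625 kHz = 4.575 kHz.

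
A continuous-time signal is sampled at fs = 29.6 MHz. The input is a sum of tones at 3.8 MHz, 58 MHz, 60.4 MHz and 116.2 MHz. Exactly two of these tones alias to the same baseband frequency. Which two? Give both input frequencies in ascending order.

fs/2 = 14.8 MHz.
3.8 MHz ≤ fs/2 = 14.8 MHz, passes unchanged.
58 MHz mod fs = 28.4 MHz.
28.4 MHz > fs/2 = 14.8 MHz, folds to fs − 28.4 MHz = 1.2 MHz.
60.4 MHz mod fs = 1.2 MHz.
1.2 MHz ≤ fs/2 = 14.8 MHz, appears at 1.2 MHz.
116.2 MHz mod fs = 27.4 MHz.
27.4 MHz > fs/2 = 14.8 MHz, folds to fs − 27.4 MHz = 2.2 MHz.
58 MHz and 60.4 MHz both map to 1.2 MHz.

58 MHz, 60.4 MHz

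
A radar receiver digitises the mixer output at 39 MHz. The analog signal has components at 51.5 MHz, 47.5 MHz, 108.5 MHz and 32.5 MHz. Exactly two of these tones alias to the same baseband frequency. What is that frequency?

8.5 MHz

fs/2 = 19.5 MHz.
51.5 MHz mod fs = 12.5 MHz.
12.5 MHz ≤ fs/2 = 19.5 MHz, appears at 12.5 MHz.
47.5 MHz mod fs = 8.5 MHz.
8.5 MHz ≤ fs/2 = 19.5 MHz, appears at 8.5 MHz.
108.5 MHz mod fs = 30.5 MHz.
30.5 MHz > fs/2 = 19.5 MHz, folds to fs − 30.5 MHz = 8.5 MHz.
32.5 MHz > fs/2 = 19.5 MHz, folds to fs − 32.5 MHz = 6.5 MHz.
47.5 MHz and 108.5 MHz both map to 8.5 MHz.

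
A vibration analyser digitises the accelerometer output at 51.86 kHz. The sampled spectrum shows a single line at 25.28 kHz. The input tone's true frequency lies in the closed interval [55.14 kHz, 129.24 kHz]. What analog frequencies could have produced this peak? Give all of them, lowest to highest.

77.14 kHz, 78.44 kHz, 129 kHz

Frequencies that alias to 25.28 kHz are k·fs ± 25.28 kHz for integer k ≥ 0.
k=0: 25.28 kHz.
k=1: 26.58 kHz, 77.14 kHz.
k=2: 78.44 kHz, 129 kHz.
k=3: 130.3 kHz, 180.86 kHz.
Within [55.14 kHz, 129.24 kHz]: 77.14 kHz, 78.44 kHz, 129 kHz.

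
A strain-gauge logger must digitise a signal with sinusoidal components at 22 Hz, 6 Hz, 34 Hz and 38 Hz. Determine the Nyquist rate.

76 Hz

Highest-frequency component: 38 Hz.
Nyquist rate = 2 × 38 Hz = 76 Hz.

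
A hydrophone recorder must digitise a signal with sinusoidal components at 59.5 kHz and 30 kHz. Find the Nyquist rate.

Highest-frequency component: 59.5 kHz.
Nyquist rate = 2 × 59.5 kHz = 119 kHz.

119 kHz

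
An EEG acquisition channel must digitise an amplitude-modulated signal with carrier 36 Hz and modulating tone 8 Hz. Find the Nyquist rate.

88 Hz

AM sidebands sit at fc ± fm = 28 Hz and 44 Hz.
Highest-frequency component: 44 Hz.
Nyquist rate = 2 × 44 Hz = 88 Hz.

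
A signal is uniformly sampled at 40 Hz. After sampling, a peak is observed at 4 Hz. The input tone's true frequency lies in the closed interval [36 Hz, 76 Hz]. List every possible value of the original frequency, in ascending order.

36 Hz, 44 Hz, 76 Hz

Frequencies that alias to 4 Hz are k·fs ± 4 Hz for integer k ≥ 0.
k=0: 4 Hz.
k=1: 36 Hz, 44 Hz.
k=2: 76 Hz, 84 Hz.
k=3: 116 Hz, 124 Hz.
Within [36 Hz, 76 Hz]: 36 Hz, 44 Hz, 76 Hz.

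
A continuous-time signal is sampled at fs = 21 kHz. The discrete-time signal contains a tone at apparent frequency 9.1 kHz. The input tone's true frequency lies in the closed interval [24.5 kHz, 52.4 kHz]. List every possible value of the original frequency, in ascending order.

Frequencies that alias to 9.1 kHz are k·fs ± 9.1 kHz for integer k ≥ 0.
k=0: 9.1 kHz.
k=1: 11.9 kHz, 30.1 kHz.
k=2: 32.9 kHz, 51.1 kHz.
k=3: 53.9 kHz, 72.1 kHz.
Within [24.5 kHz, 52.4 kHz]: 30.1 kHz, 32.9 kHz, 51.1 kHz.

30.1 kHz, 32.9 kHz, 51.1 kHz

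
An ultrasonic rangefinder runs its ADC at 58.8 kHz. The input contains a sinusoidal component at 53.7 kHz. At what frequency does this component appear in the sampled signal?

5.1 kHz

53.7 kHz > fs/2 = 29.4 kHz, folds to fs − 53.7 kHz = 5.1 kHz.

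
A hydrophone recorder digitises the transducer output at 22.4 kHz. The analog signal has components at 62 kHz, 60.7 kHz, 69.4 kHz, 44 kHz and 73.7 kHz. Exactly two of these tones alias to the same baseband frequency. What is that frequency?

fs/2 = 11.2 kHz.
62 kHz mod fs = 17.2 kHz.
17.2 kHz > fs/2 = 11.2 kHz, folds to fs − 17.2 kHz = 5.2 kHz.
60.7 kHz mod fs = 15.9 kHz.
15.9 kHz > fs/2 = 11.2 kHz, folds to fs − 15.9 kHz = 6.5 kHz.
69.4 kHz mod fs = 2.2 kHz.
2.2 kHz ≤ fs/2 = 11.2 kHz, appears at 2.2 kHz.
44 kHz mod fs = 21.6 kHz.
21.6 kHz > fs/2 = 11.2 kHz, folds to fs − 21.6 kHz = 0.8 kHz.
73.7 kHz mod fs = 6.5 kHz.
6.5 kHz ≤ fs/2 = 11.2 kHz, appears at 6.5 kHz.
60.7 kHz and 73.7 kHz both map to 6.5 kHz.

6.5 kHz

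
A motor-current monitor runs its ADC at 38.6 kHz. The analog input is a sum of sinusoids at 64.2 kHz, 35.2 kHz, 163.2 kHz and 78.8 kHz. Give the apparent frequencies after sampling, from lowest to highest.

fs/2 = 19.3 kHz.
64.2 kHz mod fs = 25.6 kHz.
25.6 kHz > fs/2 = 19.3 kHz, folds to fs − 25.6 kHz = 13 kHz.
35.2 kHz > fs/2 = 19.3 kHz, folds to fs − 35.2 kHz = 3.4 kHz.
163.2 kHz mod fs = 8.8 kHz.
8.8 kHz ≤ fs/2 = 19.3 kHz, appears at 8.8 kHz.
78.8 kHz mod fs = 1.6 kHz.
1.6 kHz ≤ fs/2 = 19.3 kHz, appears at 1.6 kHz.
Distinct values: {1.6 kHz, 3.4 kHz, 8.8 kHz, 13 kHz}.

1.6 kHz, 3.4 kHz, 8.8 kHz, 13 kHz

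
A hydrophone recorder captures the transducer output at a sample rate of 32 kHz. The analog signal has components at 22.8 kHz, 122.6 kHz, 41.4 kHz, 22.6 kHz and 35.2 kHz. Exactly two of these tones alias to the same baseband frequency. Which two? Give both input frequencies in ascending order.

fs/2 = 16 kHz.
22.8 kHz > fs/2 = 16 kHz, folds to fs − 22.8 kHz = 9.2 kHz.
122.6 kHz mod fs = 26.6 kHz.
26.6 kHz > fs/2 = 16 kHz, folds to fs − 26.6 kHz = 5.4 kHz.
41.4 kHz mod fs = 9.4 kHz.
9.4 kHz ≤ fs/2 = 16 kHz, appears at 9.4 kHz.
22.6 kHz > fs/2 = 16 kHz, folds to fs − 22.6 kHz = 9.4 kHz.
35.2 kHz mod fs = 3.2 kHz.
3.2 kHz ≤ fs/2 = 16 kHz, appears at 3.2 kHz.
22.6 kHz and 41.4 kHz both map to 9.4 kHz.

22.6 kHz, 41.4 kHz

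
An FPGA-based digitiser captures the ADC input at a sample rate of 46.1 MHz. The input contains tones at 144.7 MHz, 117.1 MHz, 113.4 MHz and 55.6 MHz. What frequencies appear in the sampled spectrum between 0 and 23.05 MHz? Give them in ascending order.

fs/2 = 23.05 MHz.
144.7 MHz mod fs = 6.4 MHz.
6.4 MHz ≤ fs/2 = 23.05 MHz, appears at 6.4 MHz.
117.1 MHz mod fs = 24.9 MHz.
24.9 MHz > fs/2 = 23.05 MHz, folds to fs − 24.9 MHz = 21.2 MHz.
113.4 MHz mod fs = 21.2 MHz.
21.2 MHz ≤ fs/2 = 23.05 MHz, appears at 21.2 MHz.
55.6 MHz mod fs = 9.5 MHz.
9.5 MHz ≤ fs/2 = 23.05 MHz, appears at 9.5 MHz.
Distinct values: {6.4 MHz, 9.5 MHz, 21.2 MHz}.

6.4 MHz, 9.5 MHz, 21.2 MHz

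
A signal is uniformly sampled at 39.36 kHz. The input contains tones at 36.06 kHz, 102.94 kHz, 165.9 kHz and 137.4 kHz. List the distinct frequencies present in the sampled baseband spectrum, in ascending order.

fs/2 = 19.68 kHz.
36.06 kHz > fs/2 = 19.68 kHz, folds to fs − 36.06 kHz = 3.3 kHz.
102.94 kHz mod fs = 24.22 kHz.
24.22 kHz > fs/2 = 19.68 kHz, folds to fs − 24.22 kHz = 15.14 kHz.
165.9 kHz mod fs = 8.46 kHz.
8.46 kHz ≤ fs/2 = 19.68 kHz, appears at 8.46 kHz.
137.4 kHz mod fs = 19.32 kHz.
19.32 kHz ≤ fs/2 = 19.68 kHz, appears at 19.32 kHz.
Distinct values: {3.3 kHz, 8.46 kHz, 15.14 kHz, 19.32 kHz}.

3.3 kHz, 8.46 kHz, 15.14 kHz, 19.32 kHz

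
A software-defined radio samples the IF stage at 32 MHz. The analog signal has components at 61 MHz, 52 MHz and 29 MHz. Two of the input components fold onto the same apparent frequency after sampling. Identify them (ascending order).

29 MHz, 61 MHz

fs/2 = 16 MHz.
61 MHz mod fs = 29 MHz.
29 MHz > fs/2 = 16 MHz, folds to fs − 29 MHz = 3 MHz.
52 MHz mod fs = 20 MHz.
20 MHz > fs/2 = 16 MHz, folds to fs − 20 MHz = 12 MHz.
29 MHz > fs/2 = 16 MHz, folds to fs − 29 MHz = 3 MHz.
29 MHz and 61 MHz both map to 3 MHz.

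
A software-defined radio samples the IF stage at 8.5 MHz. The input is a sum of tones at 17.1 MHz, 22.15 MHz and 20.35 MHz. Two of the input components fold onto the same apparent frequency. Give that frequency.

fs/2 = 4.25 MHz.
17.1 MHz mod fs = 0.1 MHz.
0.1 MHz ≤ fs/2 = 4.25 MHz, appears at 0.1 MHz.
22.15 MHz mod fs = 5.15 MHz.
5.15 MHz > fs/2 = 4.25 MHz, folds to fs − 5.15 MHz = 3.35 MHz.
20.35 MHz mod fs = 3.35 MHz.
3.35 MHz ≤ fs/2 = 4.25 MHz, appears at 3.35 MHz.
20.35 MHz and 22.15 MHz both map to 3.35 MHz.

3.35 MHz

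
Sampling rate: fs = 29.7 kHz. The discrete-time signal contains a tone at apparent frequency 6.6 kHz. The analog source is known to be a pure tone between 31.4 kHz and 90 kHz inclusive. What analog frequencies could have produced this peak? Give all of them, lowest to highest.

Frequencies that alias to 6.6 kHz are k·fs ± 6.6 kHz for integer k ≥ 0.
k=0: 6.6 kHz.
k=1: 23.1 kHz, 36.3 kHz.
k=2: 52.8 kHz, 66 kHz.
k=3: 82.5 kHz, 95.7 kHz.
k=4: 112.2 kHz, 125.4 kHz.
Within [31.4 kHz, 90 kHz]: 36.3 kHz, 52.8 kHz, 66 kHz, 82.5 kHz.

36.3 kHz, 52.8 kHz, 66 kHz, 82.5 kHz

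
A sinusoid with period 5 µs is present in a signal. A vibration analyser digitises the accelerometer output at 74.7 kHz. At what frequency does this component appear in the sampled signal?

T = 5 µs → f = 1/T = 200 kHz.
200 kHz mod fs = 50.6 kHz.
50.6 kHz > fs/2 = 37.35 kHz, folds to fs − 50.6 kHz = 24.1 kHz.

24.1 kHz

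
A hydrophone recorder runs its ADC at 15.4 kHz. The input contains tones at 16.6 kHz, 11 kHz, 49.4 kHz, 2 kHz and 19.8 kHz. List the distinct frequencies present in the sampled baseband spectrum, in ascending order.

fs/2 = 7.7 kHz.
16.6 kHz mod fs = 1.2 kHz.
1.2 kHz ≤ fs/2 = 7.7 kHz, appears at 1.2 kHz.
11 kHz > fs/2 = 7.7 kHz, folds to fs − 11 kHz = 4.4 kHz.
49.4 kHz mod fs = 3.2 kHz.
3.2 kHz ≤ fs/2 = 7.7 kHz, appears at 3.2 kHz.
2 kHz ≤ fs/2 = 7.7 kHz, passes unchanged.
19.8 kHz mod fs = 4.4 kHz.
4.4 kHz ≤ fs/2 = 7.7 kHz, appears at 4.4 kHz.
Distinct values: {1.2 kHz, 2 kHz, 3.2 kHz, 4.4 kHz}.

1.2 kHz, 2 kHz, 3.2 kHz, 4.4 kHz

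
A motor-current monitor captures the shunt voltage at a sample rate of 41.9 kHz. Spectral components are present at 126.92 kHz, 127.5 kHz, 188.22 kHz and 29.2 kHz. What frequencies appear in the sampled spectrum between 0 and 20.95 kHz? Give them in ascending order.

fs/2 = 20.95 kHz.
126.92 kHz mod fs = 1.22 kHz.
1.22 kHz ≤ fs/2 = 20.95 kHz, appears at 1.22 kHz.
127.5 kHz mod fs = 1.8 kHz.
1.8 kHz ≤ fs/2 = 20.95 kHz, appears at 1.8 kHz.
188.22 kHz mod fs = 20.62 kHz.
20.62 kHz ≤ fs/2 = 20.95 kHz, appears at 20.62 kHz.
29.2 kHz > fs/2 = 20.95 kHz, folds to fs − 29.2 kHz = 12.7 kHz.
Distinct values: {1.22 kHz, 1.8 kHz, 12.7 kHz, 20.62 kHz}.

1.22 kHz, 1.8 kHz, 12.7 kHz, 20.62 kHz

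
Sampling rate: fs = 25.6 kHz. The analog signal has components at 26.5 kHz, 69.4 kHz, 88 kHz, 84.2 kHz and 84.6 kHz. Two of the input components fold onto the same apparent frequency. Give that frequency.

7.4 kHz

fs/2 = 12.8 kHz.
26.5 kHz mod fs = 0.9 kHz.
0.9 kHz ≤ fs/2 = 12.8 kHz, appears at 0.9 kHz.
69.4 kHz mod fs = 18.2 kHz.
18.2 kHz > fs/2 = 12.8 kHz, folds to fs − 18.2 kHz = 7.4 kHz.
88 kHz mod fs = 11.2 kHz.
11.2 kHz ≤ fs/2 = 12.8 kHz, appears at 11.2 kHz.
84.2 kHz mod fs = 7.4 kHz.
7.4 kHz ≤ fs/2 = 12.8 kHz, appears at 7.4 kHz.
84.6 kHz mod fs = 7.8 kHz.
7.8 kHz ≤ fs/2 = 12.8 kHz, appears at 7.8 kHz.
69.4 kHz and 84.2 kHz both map to 7.4 kHz.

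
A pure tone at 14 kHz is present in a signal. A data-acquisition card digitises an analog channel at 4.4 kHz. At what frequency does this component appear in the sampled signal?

0.8 kHz

14 kHz mod fs = 0.8 kHz.
0.8 kHz ≤ fs/2 = 2.2 kHz, appears at 0.8 kHz.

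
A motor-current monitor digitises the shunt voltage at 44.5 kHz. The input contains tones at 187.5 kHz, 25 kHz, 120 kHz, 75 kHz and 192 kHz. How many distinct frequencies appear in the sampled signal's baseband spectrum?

fs/2 = 22.25 kHz.
187.5 kHz mod fs = 9.5 kHz.
9.5 kHz ≤ fs/2 = 22.25 kHz, appears at 9.5 kHz.
25 kHz > fs/2 = 22.25 kHz, folds to fs − 25 kHz = 19.5 kHz.
120 kHz mod fs = 31 kHz.
31 kHz > fs/2 = 22.25 kHz, folds to fs − 31 kHz = 13.5 kHz.
75 kHz mod fs = 30.5 kHz.
30.5 kHz > fs/2 = 22.25 kHz, folds to fs − 30.5 kHz = 14 kHz.
192 kHz mod fs = 14 kHz.
14 kHz ≤ fs/2 = 22.25 kHz, appears at 14 kHz.
Distinct values: {9.5 kHz, 13.5 kHz, 14 kHz, 19.5 kHz} → 4.

4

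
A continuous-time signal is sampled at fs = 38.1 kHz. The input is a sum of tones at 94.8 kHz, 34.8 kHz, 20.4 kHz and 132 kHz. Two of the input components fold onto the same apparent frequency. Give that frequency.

fs/2 = 19.05 kHz.
94.8 kHz mod fs = 18.6 kHz.
18.6 kHz ≤ fs/2 = 19.05 kHz, appears at 18.6 kHz.
34.8 kHz > fs/2 = 19.05 kHz, folds to fs − 34.8 kHz = 3.3 kHz.
20.4 kHz > fs/2 = 19.05 kHz, folds to fs − 20.4 kHz = 17.7 kHz.
132 kHz mod fs = 17.7 kHz.
17.7 kHz ≤ fs/2 = 19.05 kHz, appears at 17.7 kHz.
20.4 kHz and 132 kHz both map to 17.7 kHz.

17.7 kHz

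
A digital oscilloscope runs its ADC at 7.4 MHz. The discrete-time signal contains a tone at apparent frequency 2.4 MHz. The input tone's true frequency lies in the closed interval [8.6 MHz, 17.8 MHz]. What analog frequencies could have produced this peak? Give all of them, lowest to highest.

Frequencies that alias to 2.4 MHz are k·fs ± 2.4 MHz for integer k ≥ 0.
k=0: 2.4 MHz.
k=1: 5 MHz, 9.8 MHz.
k=2: 12.4 MHz, 17.2 MHz.
k=3: 19.8 MHz, 24.6 MHz.
Within [8.6 MHz, 17.8 MHz]: 9.8 MHz, 12.4 MHz, 17.2 MHz.

9.8 MHz, 12.4 MHz, 17.2 MHz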